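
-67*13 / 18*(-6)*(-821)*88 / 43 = -62928008 / 129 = -487814.02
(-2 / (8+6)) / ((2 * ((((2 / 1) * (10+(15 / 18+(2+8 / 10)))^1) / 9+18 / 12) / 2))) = -270 / 8561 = -0.03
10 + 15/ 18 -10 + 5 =35/ 6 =5.83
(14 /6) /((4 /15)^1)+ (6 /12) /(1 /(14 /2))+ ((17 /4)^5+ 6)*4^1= 1429137 /256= 5582.57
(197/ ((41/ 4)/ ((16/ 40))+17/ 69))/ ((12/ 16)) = 10.15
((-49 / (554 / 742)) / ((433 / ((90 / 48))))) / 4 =-272685 / 3838112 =-0.07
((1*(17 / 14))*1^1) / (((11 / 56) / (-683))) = -46444 / 11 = -4222.18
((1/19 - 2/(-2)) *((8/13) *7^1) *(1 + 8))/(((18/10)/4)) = 22400/247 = 90.69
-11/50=-0.22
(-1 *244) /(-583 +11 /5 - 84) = 305 /831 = 0.37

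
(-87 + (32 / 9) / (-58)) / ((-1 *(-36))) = -22723 / 9396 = -2.42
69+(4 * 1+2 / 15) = 1097 / 15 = 73.13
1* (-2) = -2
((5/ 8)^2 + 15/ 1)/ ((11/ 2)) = 2.80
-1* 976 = -976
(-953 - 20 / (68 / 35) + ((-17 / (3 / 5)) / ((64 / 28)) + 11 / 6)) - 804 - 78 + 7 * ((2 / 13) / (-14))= -6562581 / 3536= -1855.93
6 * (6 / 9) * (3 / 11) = 12 / 11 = 1.09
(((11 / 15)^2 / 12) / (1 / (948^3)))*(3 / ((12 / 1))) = 238630876 / 25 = 9545235.04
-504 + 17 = -487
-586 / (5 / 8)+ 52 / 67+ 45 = -298761 / 335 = -891.82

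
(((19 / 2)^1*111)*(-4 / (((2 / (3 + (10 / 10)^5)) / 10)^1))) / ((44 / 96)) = -2024640 / 11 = -184058.18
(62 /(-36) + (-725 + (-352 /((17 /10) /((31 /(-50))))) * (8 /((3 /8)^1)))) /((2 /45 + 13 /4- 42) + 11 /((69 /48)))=-141602858 /2185537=-64.79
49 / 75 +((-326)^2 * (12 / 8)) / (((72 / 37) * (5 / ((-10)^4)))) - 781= 4096034658 / 25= 163841386.32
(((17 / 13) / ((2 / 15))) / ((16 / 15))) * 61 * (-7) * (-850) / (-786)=-231380625 / 54496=-4245.83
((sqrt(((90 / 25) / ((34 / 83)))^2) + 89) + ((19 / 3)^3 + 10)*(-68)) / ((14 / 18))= -40981196 / 1785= -22958.65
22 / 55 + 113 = 567 / 5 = 113.40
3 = 3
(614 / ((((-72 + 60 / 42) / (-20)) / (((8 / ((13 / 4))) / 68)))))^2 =118225945600 / 2979740569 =39.68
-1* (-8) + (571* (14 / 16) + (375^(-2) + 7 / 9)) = 571953133 / 1125000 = 508.40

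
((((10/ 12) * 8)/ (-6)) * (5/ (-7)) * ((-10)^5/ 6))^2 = 6250000000000/ 35721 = 174967106.18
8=8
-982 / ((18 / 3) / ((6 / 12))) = -491 / 6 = -81.83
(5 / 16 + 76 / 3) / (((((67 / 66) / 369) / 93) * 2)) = 464686497 / 1072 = 433476.21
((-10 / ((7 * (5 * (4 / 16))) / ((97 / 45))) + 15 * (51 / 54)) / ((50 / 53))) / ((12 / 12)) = 390769 / 31500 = 12.41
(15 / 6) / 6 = 5 / 12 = 0.42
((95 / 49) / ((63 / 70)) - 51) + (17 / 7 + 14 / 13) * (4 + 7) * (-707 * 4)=-625457509 / 5733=-109097.77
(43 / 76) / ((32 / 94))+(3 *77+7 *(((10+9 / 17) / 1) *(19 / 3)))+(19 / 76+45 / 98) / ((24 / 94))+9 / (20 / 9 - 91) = 33427315639 / 47607616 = 702.14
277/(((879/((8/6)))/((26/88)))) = 3601/29007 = 0.12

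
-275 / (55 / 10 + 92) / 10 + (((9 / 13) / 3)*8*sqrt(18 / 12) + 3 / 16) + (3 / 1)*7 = 12*sqrt(6) / 13 + 13045 / 624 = 23.17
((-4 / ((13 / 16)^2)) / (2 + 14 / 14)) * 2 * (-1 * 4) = 8192 / 507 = 16.16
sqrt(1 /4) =1 /2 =0.50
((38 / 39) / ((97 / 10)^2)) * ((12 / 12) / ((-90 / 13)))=-380 / 254043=-0.00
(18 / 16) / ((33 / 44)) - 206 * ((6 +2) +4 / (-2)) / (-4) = 621 / 2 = 310.50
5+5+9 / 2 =29 / 2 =14.50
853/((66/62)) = 26443/33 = 801.30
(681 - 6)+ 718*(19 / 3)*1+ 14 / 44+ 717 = 392017 / 66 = 5939.65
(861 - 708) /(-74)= -153 /74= -2.07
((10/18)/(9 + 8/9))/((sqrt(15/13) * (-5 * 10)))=-sqrt(195)/13350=-0.00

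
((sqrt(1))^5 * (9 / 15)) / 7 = 3 / 35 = 0.09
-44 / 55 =-0.80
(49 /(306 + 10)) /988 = 49 /312208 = 0.00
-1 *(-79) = 79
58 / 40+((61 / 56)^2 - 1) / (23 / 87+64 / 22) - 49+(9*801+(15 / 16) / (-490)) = 341032102947 / 47620160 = 7161.51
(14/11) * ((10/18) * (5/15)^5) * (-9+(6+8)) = 350/24057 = 0.01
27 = 27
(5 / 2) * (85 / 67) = 425 / 134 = 3.17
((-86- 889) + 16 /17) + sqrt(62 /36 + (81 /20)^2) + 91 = -15012 /17 + sqrt(65249) /60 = -878.80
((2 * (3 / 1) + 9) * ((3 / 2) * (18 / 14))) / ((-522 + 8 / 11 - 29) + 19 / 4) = -330 / 6223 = -0.05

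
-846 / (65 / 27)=-22842 / 65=-351.42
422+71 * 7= 919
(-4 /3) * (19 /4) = -19 /3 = -6.33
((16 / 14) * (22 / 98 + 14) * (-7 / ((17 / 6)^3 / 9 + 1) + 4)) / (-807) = -0.04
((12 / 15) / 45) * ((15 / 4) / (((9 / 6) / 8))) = 16 / 45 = 0.36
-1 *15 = -15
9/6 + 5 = 13/2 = 6.50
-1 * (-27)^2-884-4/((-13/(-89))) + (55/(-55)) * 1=-21338/13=-1641.38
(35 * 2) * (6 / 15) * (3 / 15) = 28 / 5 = 5.60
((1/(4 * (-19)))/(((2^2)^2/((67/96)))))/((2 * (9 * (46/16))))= -67/6041088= -0.00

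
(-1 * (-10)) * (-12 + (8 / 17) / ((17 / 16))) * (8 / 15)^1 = -53440 / 867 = -61.64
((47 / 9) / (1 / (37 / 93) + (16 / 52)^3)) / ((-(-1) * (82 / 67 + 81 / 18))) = 39381394 / 109751859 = 0.36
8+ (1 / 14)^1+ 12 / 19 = 2315 / 266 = 8.70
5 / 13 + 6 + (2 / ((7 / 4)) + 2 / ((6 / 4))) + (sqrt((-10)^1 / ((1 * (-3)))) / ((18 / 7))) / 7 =sqrt(30) / 54 + 2419 / 273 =8.96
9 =9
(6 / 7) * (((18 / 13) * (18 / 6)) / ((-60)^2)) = 9 / 9100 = 0.00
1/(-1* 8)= -1/8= -0.12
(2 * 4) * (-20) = -160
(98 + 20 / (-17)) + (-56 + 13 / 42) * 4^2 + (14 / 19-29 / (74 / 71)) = -412250773 / 501942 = -821.31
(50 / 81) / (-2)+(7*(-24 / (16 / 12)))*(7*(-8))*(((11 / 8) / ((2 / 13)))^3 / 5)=104455566247 / 103680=1007480.38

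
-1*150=-150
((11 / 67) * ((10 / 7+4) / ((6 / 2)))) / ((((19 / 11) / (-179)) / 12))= -173272 / 469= -369.45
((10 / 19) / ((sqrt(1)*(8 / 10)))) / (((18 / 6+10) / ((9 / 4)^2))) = 2025 / 7904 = 0.26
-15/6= -5/2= -2.50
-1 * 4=-4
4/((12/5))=5/3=1.67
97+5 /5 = 98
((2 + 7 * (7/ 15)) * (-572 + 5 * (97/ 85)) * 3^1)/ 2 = -760533/ 170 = -4473.72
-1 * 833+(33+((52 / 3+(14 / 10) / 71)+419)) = -387284 / 1065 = -363.65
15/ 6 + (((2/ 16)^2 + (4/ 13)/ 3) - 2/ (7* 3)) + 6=148913/ 17472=8.52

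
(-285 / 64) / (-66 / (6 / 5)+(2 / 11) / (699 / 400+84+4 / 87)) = 1871979351 / 23119696192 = 0.08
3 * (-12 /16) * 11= -99 /4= -24.75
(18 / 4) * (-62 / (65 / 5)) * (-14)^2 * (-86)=4702824 / 13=361755.69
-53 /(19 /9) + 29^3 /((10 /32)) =7411871 /95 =78019.69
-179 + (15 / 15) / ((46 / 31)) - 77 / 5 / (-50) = -511802 / 2875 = -178.02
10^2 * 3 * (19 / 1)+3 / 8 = 45603 / 8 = 5700.38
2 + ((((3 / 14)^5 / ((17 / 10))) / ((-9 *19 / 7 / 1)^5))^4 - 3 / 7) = 7891606370912004427862580436462127225158439191 / 5021931326944002817730733005021353688737185792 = 1.57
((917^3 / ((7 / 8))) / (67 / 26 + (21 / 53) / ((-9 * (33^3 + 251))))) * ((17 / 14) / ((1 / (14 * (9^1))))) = 10085476994614266336 / 192755291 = 52322698600.34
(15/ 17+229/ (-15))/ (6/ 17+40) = -262/ 735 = -0.36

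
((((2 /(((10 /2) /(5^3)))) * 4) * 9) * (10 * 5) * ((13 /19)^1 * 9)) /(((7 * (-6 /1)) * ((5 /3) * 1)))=-1053000 /133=-7917.29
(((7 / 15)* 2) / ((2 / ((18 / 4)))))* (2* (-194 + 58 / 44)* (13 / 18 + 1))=-306621 / 220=-1393.73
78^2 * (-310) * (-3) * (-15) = -84871800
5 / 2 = 2.50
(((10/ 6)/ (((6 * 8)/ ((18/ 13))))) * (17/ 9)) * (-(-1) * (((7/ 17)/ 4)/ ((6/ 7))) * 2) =245/ 11232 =0.02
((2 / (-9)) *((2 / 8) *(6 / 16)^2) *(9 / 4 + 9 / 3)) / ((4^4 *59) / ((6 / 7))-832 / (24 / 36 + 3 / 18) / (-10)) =-1575 / 680493056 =-0.00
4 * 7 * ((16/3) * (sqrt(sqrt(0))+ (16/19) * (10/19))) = 71680/1083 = 66.19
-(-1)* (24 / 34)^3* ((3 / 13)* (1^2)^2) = 0.08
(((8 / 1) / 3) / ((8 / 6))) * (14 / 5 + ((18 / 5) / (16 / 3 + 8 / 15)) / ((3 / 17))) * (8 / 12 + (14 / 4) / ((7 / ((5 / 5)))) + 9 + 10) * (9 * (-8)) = -91146 / 5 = -18229.20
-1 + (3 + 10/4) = 9/2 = 4.50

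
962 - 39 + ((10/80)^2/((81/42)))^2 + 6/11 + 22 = 7764305435/8211456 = 945.55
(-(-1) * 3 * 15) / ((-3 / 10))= -150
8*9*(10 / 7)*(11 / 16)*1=495 / 7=70.71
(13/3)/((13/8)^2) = 64/39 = 1.64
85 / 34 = 5 / 2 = 2.50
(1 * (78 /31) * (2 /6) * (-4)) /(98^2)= -26 /74431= -0.00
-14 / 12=-1.17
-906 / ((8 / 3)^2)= -4077 / 32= -127.41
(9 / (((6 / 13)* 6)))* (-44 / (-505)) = 143 / 505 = 0.28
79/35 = 2.26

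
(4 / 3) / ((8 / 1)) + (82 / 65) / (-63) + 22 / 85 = 56453 / 139230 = 0.41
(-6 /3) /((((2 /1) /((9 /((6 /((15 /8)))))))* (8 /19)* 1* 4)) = -855 /512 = -1.67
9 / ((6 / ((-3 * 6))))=-27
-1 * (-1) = 1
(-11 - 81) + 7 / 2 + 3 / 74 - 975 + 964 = -3680 / 37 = -99.46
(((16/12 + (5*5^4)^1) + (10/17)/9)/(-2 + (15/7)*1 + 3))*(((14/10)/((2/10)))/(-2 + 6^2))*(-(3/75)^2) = -23438611/71527500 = -0.33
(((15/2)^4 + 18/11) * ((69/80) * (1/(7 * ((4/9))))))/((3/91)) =1499325633/56320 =26621.55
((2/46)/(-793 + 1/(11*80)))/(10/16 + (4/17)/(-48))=-10880/123052277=-0.00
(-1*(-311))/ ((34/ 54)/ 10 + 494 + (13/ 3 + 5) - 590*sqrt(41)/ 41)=13376421000*sqrt(41)/ 732034176449 + 467930970090/ 732034176449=0.76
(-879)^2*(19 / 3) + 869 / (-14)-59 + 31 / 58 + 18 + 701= 993480267 / 203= 4893991.46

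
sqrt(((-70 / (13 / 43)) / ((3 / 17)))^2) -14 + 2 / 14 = 354407 / 273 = 1298.19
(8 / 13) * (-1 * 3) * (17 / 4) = -102 / 13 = -7.85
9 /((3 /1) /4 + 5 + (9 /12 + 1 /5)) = 90 /67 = 1.34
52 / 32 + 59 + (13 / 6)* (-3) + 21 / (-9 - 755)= 82661 / 1528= 54.10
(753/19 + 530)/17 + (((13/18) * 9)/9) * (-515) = -338.44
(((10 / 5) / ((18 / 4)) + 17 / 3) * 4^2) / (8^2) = 55 / 36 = 1.53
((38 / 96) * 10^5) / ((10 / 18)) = 71250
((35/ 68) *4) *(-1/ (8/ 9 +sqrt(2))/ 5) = 36/ 119 - 81 *sqrt(2)/ 238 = -0.18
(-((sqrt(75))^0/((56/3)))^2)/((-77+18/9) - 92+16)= 9/473536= 0.00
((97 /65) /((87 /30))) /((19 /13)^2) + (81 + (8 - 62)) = 285185 /10469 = 27.24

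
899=899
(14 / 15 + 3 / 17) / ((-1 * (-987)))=283 / 251685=0.00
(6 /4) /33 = 1 /22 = 0.05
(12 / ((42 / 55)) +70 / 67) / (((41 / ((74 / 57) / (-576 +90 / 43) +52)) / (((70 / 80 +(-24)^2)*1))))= 110548352754125 / 9016131978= 12261.17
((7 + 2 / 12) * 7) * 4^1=602 / 3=200.67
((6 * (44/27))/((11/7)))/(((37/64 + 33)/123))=20992/921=22.79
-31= -31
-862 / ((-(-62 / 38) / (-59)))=966302 / 31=31171.03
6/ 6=1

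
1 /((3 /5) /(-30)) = -50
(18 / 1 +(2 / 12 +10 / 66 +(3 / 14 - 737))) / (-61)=55322 / 4697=11.78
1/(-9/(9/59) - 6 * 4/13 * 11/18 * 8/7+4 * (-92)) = -273/116923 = -0.00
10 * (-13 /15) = -26 /3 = -8.67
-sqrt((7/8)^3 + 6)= -sqrt(6830)/32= -2.58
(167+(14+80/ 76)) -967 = -14914/ 19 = -784.95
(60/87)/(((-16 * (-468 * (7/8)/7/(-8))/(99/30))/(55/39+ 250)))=-215710/44109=-4.89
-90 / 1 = -90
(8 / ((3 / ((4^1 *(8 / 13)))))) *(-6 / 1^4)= -512 / 13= -39.38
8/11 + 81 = 899/11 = 81.73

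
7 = 7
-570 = -570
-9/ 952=-0.01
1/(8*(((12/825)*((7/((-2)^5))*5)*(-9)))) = 55/63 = 0.87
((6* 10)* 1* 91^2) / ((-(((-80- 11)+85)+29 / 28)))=13912080 / 139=100086.91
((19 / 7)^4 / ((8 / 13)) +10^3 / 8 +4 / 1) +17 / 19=79594631 / 364952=218.10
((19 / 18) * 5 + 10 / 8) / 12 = 235 / 432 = 0.54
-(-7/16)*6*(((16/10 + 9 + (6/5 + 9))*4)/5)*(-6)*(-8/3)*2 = 1397.76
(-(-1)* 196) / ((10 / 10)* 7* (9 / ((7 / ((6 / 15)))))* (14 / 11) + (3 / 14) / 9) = 452760 / 10639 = 42.56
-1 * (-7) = 7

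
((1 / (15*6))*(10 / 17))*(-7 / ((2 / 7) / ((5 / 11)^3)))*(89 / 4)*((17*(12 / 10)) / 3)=-2.28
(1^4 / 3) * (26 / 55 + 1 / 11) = 31 / 165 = 0.19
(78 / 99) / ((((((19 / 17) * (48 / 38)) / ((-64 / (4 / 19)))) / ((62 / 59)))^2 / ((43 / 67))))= 1793453903072 / 69268419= 25891.36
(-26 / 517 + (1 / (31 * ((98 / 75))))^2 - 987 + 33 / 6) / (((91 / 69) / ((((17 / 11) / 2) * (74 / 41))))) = -203272254715983681 / 195832160992468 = -1037.99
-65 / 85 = -13 / 17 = -0.76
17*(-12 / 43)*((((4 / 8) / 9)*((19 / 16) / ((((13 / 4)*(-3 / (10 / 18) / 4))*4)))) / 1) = 1615 / 90558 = 0.02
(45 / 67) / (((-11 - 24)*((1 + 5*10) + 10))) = -9 / 28609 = -0.00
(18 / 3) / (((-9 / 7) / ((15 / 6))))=-35 / 3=-11.67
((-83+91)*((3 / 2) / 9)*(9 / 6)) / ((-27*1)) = -2 / 27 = -0.07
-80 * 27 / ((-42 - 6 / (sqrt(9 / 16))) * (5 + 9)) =108 / 35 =3.09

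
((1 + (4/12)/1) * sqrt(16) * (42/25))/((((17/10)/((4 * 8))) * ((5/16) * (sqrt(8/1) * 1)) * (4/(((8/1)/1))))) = 114688 * sqrt(2)/425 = 381.63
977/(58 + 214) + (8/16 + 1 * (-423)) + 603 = 50073/272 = 184.09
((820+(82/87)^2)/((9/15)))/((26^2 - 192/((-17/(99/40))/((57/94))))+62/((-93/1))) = 62055373700/31400064621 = 1.98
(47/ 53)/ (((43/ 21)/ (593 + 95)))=15792/ 53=297.96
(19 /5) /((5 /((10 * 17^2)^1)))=10982 /5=2196.40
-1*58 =-58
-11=-11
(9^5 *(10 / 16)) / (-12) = -3075.47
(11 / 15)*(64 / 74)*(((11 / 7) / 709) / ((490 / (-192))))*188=-23293952 / 224947975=-0.10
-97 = -97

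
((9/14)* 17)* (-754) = -57681/7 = -8240.14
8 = 8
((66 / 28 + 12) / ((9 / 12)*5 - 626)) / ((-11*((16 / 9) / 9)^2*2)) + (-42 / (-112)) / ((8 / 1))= 3618597 / 49063168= 0.07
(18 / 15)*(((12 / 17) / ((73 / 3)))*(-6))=-1296 / 6205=-0.21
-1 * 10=-10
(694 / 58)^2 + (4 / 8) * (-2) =119568 / 841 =142.17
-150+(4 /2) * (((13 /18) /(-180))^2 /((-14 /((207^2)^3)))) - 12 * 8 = -2026466039721 /11200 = -180934467.83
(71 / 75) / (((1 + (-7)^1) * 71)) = -1 / 450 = -0.00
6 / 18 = 1 / 3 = 0.33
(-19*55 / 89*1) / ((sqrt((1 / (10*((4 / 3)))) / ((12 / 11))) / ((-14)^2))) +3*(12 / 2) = 18 - 74480*sqrt(110) / 89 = -8759.00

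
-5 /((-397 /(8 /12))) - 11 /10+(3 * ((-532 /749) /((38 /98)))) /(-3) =943253 /1274370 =0.74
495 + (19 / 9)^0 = 496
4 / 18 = 0.22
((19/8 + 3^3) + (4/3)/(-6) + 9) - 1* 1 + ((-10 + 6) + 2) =2531/72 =35.15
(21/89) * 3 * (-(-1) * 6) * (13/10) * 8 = 19656/445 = 44.17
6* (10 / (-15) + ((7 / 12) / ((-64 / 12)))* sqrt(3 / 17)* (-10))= -4 + 105* sqrt(51) / 272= -1.24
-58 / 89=-0.65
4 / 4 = 1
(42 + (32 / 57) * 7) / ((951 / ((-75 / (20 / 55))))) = -359975 / 36138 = -9.96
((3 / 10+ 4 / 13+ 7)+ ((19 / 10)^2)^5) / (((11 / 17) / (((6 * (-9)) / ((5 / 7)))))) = -259266163522089969 / 3575000000000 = -72522.00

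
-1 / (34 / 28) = -14 / 17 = -0.82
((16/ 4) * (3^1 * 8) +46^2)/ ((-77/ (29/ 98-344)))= 5321914/ 539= 9873.68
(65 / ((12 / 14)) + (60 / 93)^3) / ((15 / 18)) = 2720581 / 29791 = 91.32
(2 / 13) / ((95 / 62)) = 124 / 1235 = 0.10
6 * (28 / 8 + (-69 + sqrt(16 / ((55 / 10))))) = -393 + 24 * sqrt(22) / 11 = -382.77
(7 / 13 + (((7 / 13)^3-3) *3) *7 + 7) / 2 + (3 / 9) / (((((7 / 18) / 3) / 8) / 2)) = 231475 / 15379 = 15.05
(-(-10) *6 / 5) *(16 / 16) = 12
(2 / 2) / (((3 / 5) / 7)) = 11.67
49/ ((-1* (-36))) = 49/ 36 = 1.36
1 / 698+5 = 3491 / 698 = 5.00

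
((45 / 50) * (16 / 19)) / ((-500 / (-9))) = 162 / 11875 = 0.01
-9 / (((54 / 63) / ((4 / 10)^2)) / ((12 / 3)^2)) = -26.88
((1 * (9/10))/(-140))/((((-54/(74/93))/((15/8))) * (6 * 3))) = 37/3749760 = 0.00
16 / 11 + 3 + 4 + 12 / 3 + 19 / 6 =15.62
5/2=2.50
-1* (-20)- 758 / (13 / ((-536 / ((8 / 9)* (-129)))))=-141178 / 559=-252.55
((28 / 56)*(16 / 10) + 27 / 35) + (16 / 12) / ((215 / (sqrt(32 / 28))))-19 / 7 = -1.14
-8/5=-1.60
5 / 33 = 0.15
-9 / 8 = -1.12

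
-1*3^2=-9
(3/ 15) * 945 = 189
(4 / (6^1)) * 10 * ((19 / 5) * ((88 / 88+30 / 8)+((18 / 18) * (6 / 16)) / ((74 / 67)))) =57247 / 444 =128.93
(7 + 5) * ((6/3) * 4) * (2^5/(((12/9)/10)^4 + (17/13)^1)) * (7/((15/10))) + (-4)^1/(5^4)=5896796556668/538020625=10960.17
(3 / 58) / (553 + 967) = 3 / 88160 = 0.00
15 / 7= 2.14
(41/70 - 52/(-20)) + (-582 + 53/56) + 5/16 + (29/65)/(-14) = -840967/1456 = -577.59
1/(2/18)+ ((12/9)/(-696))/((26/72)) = 3391/377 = 8.99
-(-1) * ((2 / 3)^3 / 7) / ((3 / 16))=128 / 567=0.23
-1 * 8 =-8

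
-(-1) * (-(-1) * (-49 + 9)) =-40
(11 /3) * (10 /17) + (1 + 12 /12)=212 /51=4.16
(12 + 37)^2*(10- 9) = 2401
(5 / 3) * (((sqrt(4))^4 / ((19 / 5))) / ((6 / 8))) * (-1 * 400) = -640000 / 171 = -3742.69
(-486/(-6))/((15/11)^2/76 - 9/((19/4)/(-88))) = 82764/170393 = 0.49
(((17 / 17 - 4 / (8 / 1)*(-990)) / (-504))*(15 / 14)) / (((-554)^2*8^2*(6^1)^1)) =-155 / 17324794368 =-0.00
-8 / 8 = -1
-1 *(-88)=88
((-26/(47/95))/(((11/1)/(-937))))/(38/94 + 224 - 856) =-462878/65307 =-7.09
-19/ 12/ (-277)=19/ 3324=0.01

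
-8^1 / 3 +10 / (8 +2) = -5 / 3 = -1.67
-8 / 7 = -1.14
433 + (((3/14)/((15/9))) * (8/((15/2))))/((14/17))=530629/1225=433.17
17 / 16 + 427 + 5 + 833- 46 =19521 / 16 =1220.06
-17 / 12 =-1.42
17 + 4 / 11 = 191 / 11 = 17.36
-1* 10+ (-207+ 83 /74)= -15975 /74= -215.88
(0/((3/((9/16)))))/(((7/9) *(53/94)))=0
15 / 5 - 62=-59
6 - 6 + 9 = 9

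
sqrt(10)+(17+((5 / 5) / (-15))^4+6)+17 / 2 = sqrt(10)+3189377 / 101250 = 34.66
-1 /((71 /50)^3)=-125000 /357911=-0.35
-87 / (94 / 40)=-1740 / 47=-37.02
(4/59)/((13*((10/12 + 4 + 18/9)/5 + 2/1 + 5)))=120/192517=0.00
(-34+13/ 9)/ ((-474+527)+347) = -293/ 3600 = -0.08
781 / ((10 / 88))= 34364 / 5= 6872.80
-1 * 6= -6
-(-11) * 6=66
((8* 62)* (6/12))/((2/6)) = 744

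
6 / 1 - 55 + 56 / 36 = -427 / 9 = -47.44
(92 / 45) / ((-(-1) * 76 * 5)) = 23 / 4275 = 0.01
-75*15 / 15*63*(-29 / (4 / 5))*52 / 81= 329875 / 3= 109958.33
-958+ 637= -321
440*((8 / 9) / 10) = 352 / 9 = 39.11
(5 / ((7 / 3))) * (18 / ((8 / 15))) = 72.32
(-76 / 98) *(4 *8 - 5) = -1026 / 49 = -20.94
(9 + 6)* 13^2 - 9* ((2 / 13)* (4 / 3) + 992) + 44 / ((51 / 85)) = -246539 / 39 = -6321.51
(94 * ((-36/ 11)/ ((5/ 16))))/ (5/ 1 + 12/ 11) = -54144/ 335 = -161.62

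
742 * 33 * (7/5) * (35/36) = 199969/6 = 33328.17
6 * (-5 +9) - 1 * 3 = 21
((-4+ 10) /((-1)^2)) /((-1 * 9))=-2 /3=-0.67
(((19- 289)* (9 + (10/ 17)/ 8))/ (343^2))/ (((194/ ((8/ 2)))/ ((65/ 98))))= -5414175/ 19012313698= -0.00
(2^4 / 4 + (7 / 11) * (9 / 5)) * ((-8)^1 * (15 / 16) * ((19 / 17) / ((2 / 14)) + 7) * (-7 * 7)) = 5241726 / 187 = 28030.62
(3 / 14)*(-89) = -267 / 14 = -19.07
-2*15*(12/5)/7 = -72/7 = -10.29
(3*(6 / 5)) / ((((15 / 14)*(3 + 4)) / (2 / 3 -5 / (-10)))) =14 / 25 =0.56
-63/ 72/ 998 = -7/ 7984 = -0.00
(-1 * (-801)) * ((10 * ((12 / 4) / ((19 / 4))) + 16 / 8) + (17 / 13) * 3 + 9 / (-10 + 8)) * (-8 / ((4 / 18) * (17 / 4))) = -220480056 / 4199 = -52507.75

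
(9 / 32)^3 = 729 / 32768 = 0.02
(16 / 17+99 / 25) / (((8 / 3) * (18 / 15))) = 2083 / 1360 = 1.53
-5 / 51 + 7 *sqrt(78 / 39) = -5 / 51 + 7 *sqrt(2) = 9.80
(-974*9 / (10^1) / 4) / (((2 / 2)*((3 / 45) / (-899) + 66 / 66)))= -11820951 / 53936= -219.17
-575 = -575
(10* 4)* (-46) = -1840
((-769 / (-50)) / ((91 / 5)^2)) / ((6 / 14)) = 769 / 7098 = 0.11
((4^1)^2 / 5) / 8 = 2 / 5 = 0.40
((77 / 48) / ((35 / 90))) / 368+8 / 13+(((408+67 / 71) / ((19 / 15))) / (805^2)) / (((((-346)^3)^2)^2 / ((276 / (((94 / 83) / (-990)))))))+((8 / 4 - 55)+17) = -24182831547731155678542178685487187573271 / 683644414910771732634146319279350899712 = -35.37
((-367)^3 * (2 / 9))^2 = 9773640867699076 / 81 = 120662232934556.49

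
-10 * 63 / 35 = -18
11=11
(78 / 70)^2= 1.24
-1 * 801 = -801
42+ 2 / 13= 42.15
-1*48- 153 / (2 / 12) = -966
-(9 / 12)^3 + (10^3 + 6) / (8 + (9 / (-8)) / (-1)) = 513101 / 4672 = 109.82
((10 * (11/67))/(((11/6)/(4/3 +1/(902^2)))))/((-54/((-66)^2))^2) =7875693980/1013643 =7769.69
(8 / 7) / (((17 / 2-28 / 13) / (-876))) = -157.76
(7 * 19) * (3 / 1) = 399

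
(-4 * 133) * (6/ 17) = -3192/ 17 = -187.76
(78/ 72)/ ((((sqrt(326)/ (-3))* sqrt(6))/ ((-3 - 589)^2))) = -569504* sqrt(489)/ 489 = -25753.86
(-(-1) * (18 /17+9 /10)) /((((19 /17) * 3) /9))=999 /190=5.26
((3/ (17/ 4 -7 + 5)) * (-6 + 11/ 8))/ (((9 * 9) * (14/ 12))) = -37/ 567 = -0.07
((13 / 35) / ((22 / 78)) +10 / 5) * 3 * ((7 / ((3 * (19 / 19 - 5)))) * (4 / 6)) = -1277 / 330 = -3.87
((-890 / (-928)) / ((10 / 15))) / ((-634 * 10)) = -267 / 1176704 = -0.00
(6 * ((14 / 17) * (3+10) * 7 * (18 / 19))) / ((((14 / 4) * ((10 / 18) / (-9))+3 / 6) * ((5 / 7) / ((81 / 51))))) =2106395928 / 631465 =3335.73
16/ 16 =1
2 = 2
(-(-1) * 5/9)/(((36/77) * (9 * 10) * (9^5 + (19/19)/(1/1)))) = 77/344379600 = 0.00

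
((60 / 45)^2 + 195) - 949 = -6770 / 9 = -752.22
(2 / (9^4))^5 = 0.00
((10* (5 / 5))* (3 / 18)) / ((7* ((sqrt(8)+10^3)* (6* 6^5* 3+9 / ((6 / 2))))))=625 / 367420935609 - 5* sqrt(2) / 1469683742436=0.00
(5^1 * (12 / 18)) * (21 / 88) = 35 / 44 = 0.80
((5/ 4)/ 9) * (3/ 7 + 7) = 65/ 63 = 1.03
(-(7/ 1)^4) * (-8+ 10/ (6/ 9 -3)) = 29498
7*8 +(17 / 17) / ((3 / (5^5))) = 3293 / 3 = 1097.67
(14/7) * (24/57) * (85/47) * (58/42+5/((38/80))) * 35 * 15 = 161534000/16967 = 9520.48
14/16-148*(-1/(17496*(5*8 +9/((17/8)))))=2878721/3289248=0.88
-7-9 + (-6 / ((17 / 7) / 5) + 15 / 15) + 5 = -380 / 17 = -22.35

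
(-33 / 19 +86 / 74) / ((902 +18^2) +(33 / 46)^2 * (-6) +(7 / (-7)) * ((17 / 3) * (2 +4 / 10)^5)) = -1335725000 / 1793649905723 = -0.00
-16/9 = -1.78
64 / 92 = 16 / 23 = 0.70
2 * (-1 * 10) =-20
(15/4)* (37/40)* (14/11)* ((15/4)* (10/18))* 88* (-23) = -148925/8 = -18615.62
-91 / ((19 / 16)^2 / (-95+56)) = 908544 / 361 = 2516.74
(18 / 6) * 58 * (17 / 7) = 2958 / 7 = 422.57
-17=-17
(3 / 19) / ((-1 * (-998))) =3 / 18962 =0.00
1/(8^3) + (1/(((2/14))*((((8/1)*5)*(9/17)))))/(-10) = -3583/115200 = -0.03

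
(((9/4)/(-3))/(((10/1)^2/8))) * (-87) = 261/50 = 5.22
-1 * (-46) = 46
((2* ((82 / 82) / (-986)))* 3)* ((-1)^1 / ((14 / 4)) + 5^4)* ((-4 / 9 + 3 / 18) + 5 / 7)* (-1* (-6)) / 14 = -240515 / 338198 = -0.71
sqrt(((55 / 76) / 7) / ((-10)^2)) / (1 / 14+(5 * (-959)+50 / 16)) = -2 * sqrt(7315) / 25492395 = -0.00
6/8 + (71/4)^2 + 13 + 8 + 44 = 6093/16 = 380.81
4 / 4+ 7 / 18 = 25 / 18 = 1.39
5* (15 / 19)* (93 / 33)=2325 / 209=11.12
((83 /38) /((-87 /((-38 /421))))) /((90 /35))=581 /659286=0.00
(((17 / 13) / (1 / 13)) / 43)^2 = 0.16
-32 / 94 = -16 / 47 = -0.34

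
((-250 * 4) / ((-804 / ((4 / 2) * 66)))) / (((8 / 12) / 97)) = 1600500 / 67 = 23888.06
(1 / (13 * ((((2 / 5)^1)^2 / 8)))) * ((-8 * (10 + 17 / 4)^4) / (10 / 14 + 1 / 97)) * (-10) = 298646861625 / 17056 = 17509783.16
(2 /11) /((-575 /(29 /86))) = -29 /271975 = -0.00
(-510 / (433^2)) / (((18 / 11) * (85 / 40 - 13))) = 7480 / 48934629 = 0.00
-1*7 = -7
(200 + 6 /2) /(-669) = -203 /669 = -0.30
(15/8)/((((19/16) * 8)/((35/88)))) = 525/6688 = 0.08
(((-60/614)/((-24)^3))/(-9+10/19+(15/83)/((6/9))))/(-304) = 415/146394261504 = 0.00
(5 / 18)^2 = 0.08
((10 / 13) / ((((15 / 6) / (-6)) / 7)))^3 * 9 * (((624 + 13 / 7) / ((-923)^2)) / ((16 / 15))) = -1926076320 / 143976001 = -13.38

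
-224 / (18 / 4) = -448 / 9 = -49.78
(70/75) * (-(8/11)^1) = -112/165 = -0.68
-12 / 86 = -6 / 43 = -0.14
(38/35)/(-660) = -19/11550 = -0.00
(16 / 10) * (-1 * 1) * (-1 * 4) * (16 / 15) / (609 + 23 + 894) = 256 / 57225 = 0.00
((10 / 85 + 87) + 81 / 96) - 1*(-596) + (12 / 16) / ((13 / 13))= 684.71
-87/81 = -29/27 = -1.07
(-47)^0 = 1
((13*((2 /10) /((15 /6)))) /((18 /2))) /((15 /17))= 0.13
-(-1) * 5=5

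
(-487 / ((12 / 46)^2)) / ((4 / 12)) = -21468.58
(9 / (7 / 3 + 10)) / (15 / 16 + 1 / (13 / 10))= 0.43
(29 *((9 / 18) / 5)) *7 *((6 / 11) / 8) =609 / 440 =1.38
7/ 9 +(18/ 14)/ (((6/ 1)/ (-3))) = 17/ 126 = 0.13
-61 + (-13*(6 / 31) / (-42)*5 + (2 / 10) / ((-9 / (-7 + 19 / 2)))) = -237313 / 3906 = -60.76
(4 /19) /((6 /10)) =0.35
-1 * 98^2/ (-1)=9604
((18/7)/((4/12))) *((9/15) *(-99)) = -16038/35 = -458.23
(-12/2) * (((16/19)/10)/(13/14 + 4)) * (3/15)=-224/10925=-0.02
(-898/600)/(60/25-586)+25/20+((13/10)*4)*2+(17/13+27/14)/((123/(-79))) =6253954181/653223480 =9.57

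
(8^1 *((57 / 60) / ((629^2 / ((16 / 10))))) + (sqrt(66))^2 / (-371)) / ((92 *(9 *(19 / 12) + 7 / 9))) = -5874253794 / 45660462931825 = -0.00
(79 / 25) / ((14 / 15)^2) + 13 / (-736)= 130187 / 36064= 3.61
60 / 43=1.40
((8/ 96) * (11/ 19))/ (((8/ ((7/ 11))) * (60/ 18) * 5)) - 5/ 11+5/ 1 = 1520077/ 334400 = 4.55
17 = 17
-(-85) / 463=85 / 463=0.18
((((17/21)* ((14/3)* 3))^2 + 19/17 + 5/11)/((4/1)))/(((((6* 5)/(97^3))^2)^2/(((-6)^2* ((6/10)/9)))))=75912598874149876174280140769/1136025000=66823000263330363481.68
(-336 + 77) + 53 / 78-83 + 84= -257.32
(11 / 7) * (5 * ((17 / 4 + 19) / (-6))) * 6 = -5115 / 28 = -182.68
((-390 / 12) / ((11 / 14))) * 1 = -455 / 11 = -41.36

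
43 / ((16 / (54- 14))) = 215 / 2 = 107.50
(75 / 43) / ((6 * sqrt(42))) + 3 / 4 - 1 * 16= -61 / 4 + 25 * sqrt(42) / 3612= -15.21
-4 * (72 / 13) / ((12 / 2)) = -48 / 13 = -3.69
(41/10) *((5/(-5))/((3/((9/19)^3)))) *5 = -9963/13718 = -0.73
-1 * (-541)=541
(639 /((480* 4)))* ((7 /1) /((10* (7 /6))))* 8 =639 /400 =1.60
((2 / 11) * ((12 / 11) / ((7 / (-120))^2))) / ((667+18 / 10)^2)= 33750 / 258984649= 0.00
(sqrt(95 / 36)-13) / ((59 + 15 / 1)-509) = 13 / 435-sqrt(95) / 2610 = 0.03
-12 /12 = -1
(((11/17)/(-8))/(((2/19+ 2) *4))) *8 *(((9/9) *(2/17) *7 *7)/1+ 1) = -4807/9248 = -0.52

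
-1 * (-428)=428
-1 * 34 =-34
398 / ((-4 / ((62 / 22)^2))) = -191239 / 242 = -790.24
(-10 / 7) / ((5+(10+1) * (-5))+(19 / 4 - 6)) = 8 / 287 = 0.03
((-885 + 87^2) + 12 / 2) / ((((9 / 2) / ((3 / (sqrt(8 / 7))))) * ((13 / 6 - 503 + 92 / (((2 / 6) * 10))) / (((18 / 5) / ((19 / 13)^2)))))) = -20350980 * sqrt(14) / 5125117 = -14.86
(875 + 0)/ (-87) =-875/ 87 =-10.06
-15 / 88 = -0.17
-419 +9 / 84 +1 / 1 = -11701 / 28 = -417.89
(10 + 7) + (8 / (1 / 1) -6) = 19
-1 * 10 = -10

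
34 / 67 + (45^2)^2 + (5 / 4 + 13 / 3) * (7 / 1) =3296934331 / 804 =4100664.59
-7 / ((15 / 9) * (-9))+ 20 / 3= 7.13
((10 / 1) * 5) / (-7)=-50 / 7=-7.14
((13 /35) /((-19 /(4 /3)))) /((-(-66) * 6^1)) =-13 /197505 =-0.00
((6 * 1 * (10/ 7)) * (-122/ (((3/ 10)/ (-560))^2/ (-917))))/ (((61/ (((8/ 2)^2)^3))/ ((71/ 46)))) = 23894373171200000/ 69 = 346295263350724.64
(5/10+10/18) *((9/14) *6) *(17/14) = 4.94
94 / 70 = 47 / 35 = 1.34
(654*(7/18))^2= 64685.44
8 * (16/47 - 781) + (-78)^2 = -7580/47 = -161.28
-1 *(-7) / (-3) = -7 / 3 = -2.33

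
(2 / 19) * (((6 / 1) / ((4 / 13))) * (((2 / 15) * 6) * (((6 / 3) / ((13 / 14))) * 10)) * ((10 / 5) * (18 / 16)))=1512 / 19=79.58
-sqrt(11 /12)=-sqrt(33) /6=-0.96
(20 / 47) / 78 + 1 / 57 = 267 / 11609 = 0.02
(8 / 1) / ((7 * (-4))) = -2 / 7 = -0.29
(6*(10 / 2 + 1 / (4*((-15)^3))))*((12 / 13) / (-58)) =-67499 / 141375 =-0.48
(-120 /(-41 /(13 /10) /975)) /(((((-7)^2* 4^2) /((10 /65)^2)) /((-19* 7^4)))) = -209475 /41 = -5109.15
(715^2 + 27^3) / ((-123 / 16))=-8494528 / 123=-69061.20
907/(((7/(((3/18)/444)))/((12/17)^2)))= 1814/74851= 0.02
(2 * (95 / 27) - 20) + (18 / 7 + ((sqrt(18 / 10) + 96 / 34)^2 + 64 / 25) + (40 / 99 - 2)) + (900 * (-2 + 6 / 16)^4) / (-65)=-1479725082679 / 15381273600 + 288 * sqrt(5) / 85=-88.63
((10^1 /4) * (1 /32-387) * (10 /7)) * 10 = -221125 /16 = -13820.31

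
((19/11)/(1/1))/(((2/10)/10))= 950/11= 86.36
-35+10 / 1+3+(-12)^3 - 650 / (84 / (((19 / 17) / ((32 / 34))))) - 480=-1504735 / 672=-2239.19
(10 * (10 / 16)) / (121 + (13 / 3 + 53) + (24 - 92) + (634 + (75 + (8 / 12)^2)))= 225 / 29512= 0.01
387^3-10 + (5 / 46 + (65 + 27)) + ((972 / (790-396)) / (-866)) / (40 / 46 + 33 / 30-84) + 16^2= 1430306055755898779 / 24677067494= 57960941.11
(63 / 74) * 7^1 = 441 / 74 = 5.96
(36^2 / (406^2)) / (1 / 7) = 324 / 5887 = 0.06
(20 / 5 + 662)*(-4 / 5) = -2664 / 5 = -532.80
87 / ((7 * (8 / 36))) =783 / 14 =55.93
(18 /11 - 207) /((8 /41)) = -92619 /88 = -1052.49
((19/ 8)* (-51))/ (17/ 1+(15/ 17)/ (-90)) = -49419/ 6932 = -7.13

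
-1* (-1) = 1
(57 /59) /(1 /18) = 1026 /59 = 17.39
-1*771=-771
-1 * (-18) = 18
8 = 8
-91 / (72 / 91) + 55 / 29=-236189 / 2088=-113.12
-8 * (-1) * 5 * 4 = 160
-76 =-76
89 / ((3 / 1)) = 89 / 3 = 29.67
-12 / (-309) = 4 / 103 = 0.04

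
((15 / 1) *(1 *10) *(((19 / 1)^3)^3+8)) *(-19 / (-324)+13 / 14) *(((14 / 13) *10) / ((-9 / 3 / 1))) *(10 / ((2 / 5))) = -38594965563306250 / 9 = -4288329507034027.78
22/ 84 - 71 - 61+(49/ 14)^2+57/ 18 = -3257/ 28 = -116.32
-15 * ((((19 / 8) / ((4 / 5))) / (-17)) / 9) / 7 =475 / 11424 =0.04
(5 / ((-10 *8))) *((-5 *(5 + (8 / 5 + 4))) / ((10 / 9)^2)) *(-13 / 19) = -55809 / 30400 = -1.84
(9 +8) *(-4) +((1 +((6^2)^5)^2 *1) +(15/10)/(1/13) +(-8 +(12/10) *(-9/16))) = 146246337602516793/40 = 3656158440062919.82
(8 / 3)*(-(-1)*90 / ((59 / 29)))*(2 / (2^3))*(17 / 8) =7395 / 118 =62.67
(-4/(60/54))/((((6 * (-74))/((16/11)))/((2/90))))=8/30525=0.00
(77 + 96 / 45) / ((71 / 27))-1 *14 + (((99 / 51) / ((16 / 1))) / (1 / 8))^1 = 205957 / 12070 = 17.06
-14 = -14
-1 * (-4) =4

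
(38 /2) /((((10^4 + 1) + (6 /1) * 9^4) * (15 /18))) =114 /246835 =0.00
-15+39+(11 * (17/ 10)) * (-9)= -1443/ 10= -144.30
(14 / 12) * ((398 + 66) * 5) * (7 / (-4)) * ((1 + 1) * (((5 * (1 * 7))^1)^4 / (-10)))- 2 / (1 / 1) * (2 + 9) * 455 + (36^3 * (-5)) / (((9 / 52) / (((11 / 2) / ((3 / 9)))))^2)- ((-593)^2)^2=-373066768343 / 3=-124355589447.67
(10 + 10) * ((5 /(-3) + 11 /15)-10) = -656 /3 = -218.67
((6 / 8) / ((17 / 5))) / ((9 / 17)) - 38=-37.58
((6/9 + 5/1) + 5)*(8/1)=256/3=85.33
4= 4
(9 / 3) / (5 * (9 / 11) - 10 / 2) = -33 / 10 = -3.30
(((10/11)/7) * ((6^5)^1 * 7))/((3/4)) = 103680/11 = 9425.45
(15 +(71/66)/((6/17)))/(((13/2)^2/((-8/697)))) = -57176/11661507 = -0.00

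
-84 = -84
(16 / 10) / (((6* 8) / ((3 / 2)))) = 1 / 20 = 0.05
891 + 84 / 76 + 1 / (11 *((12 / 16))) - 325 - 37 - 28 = 314896 / 627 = 502.23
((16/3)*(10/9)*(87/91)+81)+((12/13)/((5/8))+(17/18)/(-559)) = 2387731/27090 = 88.14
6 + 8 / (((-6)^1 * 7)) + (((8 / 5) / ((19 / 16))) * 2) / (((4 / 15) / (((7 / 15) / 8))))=12766 / 1995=6.40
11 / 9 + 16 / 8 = 29 / 9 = 3.22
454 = 454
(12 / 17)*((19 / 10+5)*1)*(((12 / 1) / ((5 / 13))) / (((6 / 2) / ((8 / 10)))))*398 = 34272576 / 2125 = 16128.27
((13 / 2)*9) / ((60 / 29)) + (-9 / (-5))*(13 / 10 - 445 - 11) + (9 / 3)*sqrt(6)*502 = 2898.75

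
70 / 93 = 0.75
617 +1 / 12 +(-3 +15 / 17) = 125453 / 204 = 614.97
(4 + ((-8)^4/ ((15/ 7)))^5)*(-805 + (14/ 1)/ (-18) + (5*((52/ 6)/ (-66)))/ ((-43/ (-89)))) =-22193175057091768007399484164/ 1077553125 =-20595898747072695842.63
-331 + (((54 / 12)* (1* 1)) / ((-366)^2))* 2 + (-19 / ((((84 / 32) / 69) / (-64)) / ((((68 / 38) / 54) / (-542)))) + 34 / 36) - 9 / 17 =-4309654877063 / 12959841132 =-332.54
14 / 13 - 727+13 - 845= -20253 / 13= -1557.92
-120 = -120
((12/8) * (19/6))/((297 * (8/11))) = 0.02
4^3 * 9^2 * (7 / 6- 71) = -362016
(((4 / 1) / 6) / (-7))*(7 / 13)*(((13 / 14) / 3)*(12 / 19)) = -4 / 399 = -0.01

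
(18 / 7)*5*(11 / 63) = 110 / 49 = 2.24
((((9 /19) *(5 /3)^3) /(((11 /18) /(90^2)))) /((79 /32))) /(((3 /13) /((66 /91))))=388800000 /10507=37003.90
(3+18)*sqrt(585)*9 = 4571.30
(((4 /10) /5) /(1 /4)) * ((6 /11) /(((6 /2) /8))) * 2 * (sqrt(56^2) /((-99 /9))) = -14336 /3025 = -4.74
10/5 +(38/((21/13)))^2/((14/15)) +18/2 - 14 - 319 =278752/1029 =270.90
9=9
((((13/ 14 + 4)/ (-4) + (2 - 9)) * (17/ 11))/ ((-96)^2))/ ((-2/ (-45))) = -39185/ 1261568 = -0.03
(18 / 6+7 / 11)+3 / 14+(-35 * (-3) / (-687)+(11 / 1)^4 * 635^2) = 208196965187257 / 35266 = 5903617228.70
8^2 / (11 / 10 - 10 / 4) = -320 / 7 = -45.71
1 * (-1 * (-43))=43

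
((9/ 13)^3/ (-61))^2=531441/ 17960556289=0.00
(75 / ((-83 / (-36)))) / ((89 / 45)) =121500 / 7387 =16.45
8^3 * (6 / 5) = 614.40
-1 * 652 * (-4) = 2608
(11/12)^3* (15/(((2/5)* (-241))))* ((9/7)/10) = -6655/431872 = -0.02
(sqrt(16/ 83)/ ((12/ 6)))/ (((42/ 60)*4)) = 5*sqrt(83)/ 581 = 0.08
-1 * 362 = -362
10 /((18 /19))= 95 /9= 10.56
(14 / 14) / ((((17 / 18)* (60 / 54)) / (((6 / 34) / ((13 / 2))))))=486 / 18785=0.03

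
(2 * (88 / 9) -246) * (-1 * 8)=16304 / 9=1811.56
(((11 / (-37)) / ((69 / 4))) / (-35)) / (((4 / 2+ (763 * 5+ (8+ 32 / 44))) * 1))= 484 / 3760326465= 0.00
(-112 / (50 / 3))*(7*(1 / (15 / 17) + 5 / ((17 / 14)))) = -524888 / 2125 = -247.01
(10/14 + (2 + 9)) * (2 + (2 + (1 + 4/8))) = 451/7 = 64.43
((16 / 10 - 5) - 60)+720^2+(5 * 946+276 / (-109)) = 285069917 / 545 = 523064.07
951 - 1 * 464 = 487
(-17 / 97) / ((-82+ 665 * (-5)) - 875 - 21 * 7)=17 / 429613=0.00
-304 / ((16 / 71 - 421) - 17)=10792 / 15541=0.69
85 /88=0.97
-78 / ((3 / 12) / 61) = -19032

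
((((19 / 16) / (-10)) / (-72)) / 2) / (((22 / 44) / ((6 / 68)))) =19 / 130560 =0.00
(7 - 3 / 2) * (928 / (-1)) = -5104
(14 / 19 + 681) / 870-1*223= -3673237 / 16530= -222.22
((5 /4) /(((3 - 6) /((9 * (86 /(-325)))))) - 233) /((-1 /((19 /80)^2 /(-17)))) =-10888121 /14144000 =-0.77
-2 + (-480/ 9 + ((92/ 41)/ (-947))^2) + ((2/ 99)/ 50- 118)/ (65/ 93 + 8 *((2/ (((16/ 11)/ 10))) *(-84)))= -19706476121711819533/ 356223390785046125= -55.32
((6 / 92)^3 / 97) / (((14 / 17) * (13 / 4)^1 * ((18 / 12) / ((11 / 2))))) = 1683 / 429592436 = 0.00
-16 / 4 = -4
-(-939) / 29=939 / 29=32.38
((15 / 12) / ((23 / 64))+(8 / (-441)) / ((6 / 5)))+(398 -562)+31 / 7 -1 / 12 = -19011019 / 121716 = -156.19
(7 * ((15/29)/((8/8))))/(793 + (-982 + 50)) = -105/4031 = -0.03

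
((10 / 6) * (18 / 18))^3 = 125 / 27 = 4.63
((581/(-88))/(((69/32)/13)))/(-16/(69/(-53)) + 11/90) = -906360/282623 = -3.21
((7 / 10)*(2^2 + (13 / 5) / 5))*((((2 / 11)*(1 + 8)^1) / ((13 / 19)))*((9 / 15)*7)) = 2840481 / 89375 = 31.78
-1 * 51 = -51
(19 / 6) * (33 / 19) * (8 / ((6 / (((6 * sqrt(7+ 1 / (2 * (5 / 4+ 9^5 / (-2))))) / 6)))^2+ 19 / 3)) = 109117668 / 28460375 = 3.83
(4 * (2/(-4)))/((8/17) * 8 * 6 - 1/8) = -272/3055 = -0.09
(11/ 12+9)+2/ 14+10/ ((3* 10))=291/ 28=10.39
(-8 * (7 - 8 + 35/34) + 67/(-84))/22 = -1475/31416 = -0.05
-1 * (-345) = 345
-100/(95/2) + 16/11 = -136/209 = -0.65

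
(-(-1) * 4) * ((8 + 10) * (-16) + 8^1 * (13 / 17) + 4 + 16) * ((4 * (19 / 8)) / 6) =-28196 / 17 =-1658.59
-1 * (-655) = 655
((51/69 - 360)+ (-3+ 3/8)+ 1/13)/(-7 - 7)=25.84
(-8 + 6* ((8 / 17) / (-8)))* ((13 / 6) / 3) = -923 / 153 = -6.03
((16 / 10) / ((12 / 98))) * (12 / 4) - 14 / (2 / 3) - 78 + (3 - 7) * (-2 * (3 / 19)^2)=-59.60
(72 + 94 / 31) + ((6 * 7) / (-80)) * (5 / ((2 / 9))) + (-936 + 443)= -213171 / 496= -429.78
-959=-959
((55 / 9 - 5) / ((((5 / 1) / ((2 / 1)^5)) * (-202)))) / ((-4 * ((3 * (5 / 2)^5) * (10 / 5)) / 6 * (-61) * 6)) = -128 / 519834375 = -0.00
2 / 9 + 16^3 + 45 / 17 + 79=639214 / 153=4177.87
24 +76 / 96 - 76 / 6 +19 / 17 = 1801 / 136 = 13.24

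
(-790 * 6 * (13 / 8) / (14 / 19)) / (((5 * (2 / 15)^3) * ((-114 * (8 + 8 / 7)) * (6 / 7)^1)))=987.26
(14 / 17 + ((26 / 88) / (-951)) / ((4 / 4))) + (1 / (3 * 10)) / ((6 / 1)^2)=52762829 / 64021320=0.82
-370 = -370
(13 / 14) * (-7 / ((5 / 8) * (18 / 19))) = -494 / 45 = -10.98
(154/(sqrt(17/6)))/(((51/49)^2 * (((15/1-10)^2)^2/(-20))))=-1479016 * sqrt(102)/5527125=-2.70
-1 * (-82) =82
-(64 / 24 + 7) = -29 / 3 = -9.67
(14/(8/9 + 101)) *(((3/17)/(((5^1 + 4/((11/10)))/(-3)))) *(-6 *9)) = 96228/211565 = 0.45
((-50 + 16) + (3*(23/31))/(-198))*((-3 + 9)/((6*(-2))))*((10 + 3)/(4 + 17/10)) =4523155/116622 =38.78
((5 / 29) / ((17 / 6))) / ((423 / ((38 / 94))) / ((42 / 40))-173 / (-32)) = 127680 / 2102294477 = 0.00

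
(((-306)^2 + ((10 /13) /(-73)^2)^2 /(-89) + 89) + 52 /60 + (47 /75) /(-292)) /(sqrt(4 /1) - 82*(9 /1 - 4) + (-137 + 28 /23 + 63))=-949256781669228053 /4869372548843400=-194.94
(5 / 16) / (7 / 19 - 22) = -0.01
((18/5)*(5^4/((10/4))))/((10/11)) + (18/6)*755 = 3255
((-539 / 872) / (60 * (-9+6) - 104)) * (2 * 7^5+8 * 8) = 73.30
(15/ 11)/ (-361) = -15/ 3971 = -0.00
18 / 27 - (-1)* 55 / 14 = 193 / 42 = 4.60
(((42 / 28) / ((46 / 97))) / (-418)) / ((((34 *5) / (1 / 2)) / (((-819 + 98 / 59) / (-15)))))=-4677631 / 3857136800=-0.00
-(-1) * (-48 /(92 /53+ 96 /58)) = -18444 /1303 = -14.16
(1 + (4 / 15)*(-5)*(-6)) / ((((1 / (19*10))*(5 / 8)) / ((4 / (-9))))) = -1216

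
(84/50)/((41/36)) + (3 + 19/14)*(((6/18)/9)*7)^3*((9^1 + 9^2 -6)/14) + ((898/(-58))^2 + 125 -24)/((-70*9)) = 55025420264/39590222175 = 1.39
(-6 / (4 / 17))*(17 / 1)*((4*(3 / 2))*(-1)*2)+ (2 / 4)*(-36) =5184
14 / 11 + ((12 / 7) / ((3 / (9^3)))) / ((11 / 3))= 8846 / 77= 114.88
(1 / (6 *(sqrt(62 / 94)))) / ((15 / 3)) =sqrt(1457) / 930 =0.04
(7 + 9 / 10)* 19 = 1501 / 10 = 150.10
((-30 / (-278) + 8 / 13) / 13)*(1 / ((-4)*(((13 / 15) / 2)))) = -19605 / 610766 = -0.03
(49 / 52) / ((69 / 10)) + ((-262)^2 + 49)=123235487 / 1794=68693.14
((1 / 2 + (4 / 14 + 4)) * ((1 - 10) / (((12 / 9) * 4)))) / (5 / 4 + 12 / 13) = -23517 / 6328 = -3.72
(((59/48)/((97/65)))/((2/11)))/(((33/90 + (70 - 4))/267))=5119725/280912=18.23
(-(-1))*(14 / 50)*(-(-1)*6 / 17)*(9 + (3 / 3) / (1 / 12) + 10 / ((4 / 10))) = 1932 / 425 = 4.55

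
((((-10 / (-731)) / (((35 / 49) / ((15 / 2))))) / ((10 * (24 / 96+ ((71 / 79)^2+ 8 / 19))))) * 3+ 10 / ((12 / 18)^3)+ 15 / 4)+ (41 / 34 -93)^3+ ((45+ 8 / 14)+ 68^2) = -911315603618195249 / 1185428331304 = -768764.82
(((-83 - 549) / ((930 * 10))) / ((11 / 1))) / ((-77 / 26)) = 4108 / 1969275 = 0.00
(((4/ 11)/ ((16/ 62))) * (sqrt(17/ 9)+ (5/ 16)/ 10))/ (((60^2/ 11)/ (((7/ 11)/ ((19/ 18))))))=217/ 2675200+ 217 * sqrt(17)/ 250800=0.00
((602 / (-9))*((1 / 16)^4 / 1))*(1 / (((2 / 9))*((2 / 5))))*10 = -7525 / 65536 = -0.11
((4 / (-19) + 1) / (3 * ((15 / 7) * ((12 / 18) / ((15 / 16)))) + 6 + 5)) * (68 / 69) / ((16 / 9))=5355 / 190532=0.03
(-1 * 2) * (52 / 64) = -13 / 8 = -1.62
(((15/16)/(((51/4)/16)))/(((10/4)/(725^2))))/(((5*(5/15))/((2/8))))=630750/17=37102.94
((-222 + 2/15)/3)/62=-1664/1395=-1.19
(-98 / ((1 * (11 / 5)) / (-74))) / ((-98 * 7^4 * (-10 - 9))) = 370 / 501809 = 0.00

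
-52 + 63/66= -1123/22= -51.05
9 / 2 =4.50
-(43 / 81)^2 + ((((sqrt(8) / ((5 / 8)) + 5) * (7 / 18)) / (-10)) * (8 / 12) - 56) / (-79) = 56 * sqrt(2) / 53325 + 444391 / 1036638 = 0.43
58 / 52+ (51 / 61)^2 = 175535 / 96746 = 1.81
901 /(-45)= -901 /45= -20.02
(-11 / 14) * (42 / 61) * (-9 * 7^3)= 101871 / 61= 1670.02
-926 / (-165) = 926 / 165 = 5.61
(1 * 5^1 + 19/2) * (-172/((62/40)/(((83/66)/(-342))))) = 1035010/174933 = 5.92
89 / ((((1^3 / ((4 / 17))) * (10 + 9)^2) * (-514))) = -0.00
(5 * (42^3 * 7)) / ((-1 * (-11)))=235734.55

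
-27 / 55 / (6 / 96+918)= -432 / 807895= -0.00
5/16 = 0.31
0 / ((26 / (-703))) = 0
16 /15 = 1.07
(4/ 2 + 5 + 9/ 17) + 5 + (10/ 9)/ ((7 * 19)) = 255131/ 20349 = 12.54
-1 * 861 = -861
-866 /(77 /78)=-67548 /77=-877.25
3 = 3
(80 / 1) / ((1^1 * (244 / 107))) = 2140 / 61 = 35.08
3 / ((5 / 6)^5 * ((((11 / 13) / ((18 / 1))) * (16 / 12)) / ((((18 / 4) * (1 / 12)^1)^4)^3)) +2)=135984591639 / 147730157194426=0.00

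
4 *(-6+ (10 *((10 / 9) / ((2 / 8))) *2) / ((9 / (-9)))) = -3416 / 9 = -379.56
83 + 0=83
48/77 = 0.62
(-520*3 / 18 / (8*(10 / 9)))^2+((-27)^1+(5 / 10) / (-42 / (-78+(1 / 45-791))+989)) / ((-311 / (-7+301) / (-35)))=-76813237165737 / 96225256048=-798.26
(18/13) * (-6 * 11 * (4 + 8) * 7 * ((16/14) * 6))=-684288/13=-52637.54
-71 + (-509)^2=259010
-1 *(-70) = 70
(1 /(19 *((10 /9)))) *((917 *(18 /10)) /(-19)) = -74277 /18050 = -4.12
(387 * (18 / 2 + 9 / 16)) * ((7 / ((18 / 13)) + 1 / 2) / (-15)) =-10965 / 8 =-1370.62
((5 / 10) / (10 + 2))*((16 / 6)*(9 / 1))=1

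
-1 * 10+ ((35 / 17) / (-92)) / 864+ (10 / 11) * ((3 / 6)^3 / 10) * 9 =-147122737 / 14864256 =-9.90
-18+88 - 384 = -314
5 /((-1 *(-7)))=5 /7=0.71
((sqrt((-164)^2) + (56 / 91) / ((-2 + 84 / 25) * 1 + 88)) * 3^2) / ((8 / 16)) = 2952.12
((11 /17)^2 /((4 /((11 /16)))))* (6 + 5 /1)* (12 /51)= 14641 /78608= 0.19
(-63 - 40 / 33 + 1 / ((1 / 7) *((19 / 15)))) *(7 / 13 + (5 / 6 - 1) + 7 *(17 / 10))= -88052828 / 122265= -720.18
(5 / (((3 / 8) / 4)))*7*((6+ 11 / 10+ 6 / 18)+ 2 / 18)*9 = 76048 / 3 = 25349.33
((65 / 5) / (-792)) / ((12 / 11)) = -13 / 864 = -0.02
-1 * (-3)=3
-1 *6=-6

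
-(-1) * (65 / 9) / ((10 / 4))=26 / 9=2.89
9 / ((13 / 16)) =144 / 13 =11.08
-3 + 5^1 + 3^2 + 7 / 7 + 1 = 13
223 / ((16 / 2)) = 223 / 8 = 27.88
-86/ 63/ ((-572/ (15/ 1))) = 215/ 6006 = 0.04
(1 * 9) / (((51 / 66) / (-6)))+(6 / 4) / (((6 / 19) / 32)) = 1396 / 17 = 82.12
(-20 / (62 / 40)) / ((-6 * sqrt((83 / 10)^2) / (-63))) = -16.32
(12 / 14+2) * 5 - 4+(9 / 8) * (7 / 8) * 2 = 2745 / 224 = 12.25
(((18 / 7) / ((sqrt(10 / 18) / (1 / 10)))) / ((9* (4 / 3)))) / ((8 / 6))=27* sqrt(5) / 2800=0.02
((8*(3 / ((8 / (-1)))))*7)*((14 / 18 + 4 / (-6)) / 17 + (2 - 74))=77105 / 51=1511.86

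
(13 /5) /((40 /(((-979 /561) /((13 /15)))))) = -0.13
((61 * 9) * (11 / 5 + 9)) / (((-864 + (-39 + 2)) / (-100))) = 614880 / 901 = 682.44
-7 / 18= -0.39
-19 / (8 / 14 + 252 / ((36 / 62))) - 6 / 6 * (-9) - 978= -2947831 / 3042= -969.04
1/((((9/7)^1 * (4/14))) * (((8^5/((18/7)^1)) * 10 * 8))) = 7/2621440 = 0.00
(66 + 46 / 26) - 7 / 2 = 1671 / 26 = 64.27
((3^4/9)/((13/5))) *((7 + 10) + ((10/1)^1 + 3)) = 1350/13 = 103.85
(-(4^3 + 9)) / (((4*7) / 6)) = -219 / 14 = -15.64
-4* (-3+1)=8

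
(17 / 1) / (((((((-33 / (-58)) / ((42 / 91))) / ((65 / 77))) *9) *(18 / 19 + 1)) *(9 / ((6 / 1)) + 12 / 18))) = 374680 / 1222221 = 0.31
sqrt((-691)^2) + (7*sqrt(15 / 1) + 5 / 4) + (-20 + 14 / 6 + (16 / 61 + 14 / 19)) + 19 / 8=7*sqrt(15) + 18858065 / 27816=705.07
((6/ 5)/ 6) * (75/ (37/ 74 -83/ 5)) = -150/ 161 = -0.93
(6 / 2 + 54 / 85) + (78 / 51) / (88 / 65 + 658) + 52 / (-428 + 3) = 32014622 / 9107325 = 3.52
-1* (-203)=203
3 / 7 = 0.43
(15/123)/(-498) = -5/20418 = -0.00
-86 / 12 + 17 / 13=-457 / 78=-5.86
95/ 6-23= -43/ 6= -7.17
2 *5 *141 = 1410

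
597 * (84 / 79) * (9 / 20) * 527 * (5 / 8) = 94087.01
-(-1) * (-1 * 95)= -95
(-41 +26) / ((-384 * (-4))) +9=4603 / 512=8.99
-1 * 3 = -3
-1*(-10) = 10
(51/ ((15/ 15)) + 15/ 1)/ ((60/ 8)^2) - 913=-68387/ 75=-911.83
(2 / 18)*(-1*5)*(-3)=5 / 3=1.67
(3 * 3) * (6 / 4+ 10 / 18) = 37 / 2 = 18.50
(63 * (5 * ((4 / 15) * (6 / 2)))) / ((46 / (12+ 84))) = 12096 / 23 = 525.91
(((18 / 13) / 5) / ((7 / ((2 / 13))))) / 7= 36 / 41405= 0.00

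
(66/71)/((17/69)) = 4554/1207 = 3.77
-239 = -239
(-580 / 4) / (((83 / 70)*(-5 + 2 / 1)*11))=3.71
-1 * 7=-7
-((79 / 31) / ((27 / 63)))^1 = -553 / 93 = -5.95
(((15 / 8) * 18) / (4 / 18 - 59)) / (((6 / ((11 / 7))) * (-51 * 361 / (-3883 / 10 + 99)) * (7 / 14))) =-859221 / 181802488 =-0.00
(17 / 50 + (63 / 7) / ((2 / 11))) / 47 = 1246 / 1175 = 1.06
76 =76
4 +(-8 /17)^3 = 19140 /4913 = 3.90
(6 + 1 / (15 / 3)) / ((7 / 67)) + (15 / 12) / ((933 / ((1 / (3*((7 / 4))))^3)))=2563764043 / 43202565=59.34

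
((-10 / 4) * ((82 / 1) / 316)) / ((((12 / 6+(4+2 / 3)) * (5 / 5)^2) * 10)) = -0.01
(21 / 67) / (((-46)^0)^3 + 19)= 21 / 1340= 0.02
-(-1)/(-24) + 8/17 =175/408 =0.43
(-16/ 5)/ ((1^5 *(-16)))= 1/ 5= 0.20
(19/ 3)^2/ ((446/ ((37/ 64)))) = 13357/ 256896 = 0.05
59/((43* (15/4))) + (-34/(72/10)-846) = -3290879/3870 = -850.36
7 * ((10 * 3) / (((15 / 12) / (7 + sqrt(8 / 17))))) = 336 * sqrt(34) / 17 + 1176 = 1291.25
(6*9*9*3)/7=1458/7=208.29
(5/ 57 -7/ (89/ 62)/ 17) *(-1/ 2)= 17173/ 172482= 0.10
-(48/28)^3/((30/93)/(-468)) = 12534912/1715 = 7308.99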